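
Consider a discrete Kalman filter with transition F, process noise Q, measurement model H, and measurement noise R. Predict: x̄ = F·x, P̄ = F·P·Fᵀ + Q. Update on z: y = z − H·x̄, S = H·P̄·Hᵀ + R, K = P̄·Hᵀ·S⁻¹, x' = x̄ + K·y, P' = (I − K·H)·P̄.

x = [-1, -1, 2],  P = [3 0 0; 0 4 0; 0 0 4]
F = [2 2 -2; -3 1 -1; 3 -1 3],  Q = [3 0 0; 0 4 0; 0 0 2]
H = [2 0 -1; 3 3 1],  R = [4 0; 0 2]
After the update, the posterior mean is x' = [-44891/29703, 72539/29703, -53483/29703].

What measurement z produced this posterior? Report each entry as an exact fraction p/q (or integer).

z = [-1, 1]

x̄ = F·x = [-8, 0, 4]
P̄ = F·P·Fᵀ + Q = [47 -2 -14; -2 39 -43; -14 -43 69]
S = H·P̄·Hᵀ + R = [317 344; 344 467]
K = P̄·Hᵀ·S⁻¹ = [8812/29703 1205/29703; -5179/29703 8140/29703; -10211/29703 1034/29703]
x' − x̄ = [192733/29703, 72539/29703, -172295/29703] = K·y
y = (KᵀK)⁻¹·Kᵀ·(x' − x̄) = [19, 21]
z = y + H·x̄ = [19, 21] + [-20, -20] = [-1, 1]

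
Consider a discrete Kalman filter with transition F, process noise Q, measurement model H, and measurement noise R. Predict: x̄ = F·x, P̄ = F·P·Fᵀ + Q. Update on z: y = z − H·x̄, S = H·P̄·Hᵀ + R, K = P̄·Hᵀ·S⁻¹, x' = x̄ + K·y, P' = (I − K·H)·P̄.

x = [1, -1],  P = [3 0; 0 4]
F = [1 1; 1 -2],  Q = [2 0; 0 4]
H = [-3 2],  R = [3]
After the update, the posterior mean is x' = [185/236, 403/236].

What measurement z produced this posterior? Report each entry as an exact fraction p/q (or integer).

z = [1]

x̄ = F·x = [0, 3]
P̄ = F·P·Fᵀ + Q = [9 -5; -5 23]
S = H·P̄·Hᵀ + R = [236]
K = P̄·Hᵀ·S⁻¹ = [-37/236; 61/236]
x' − x̄ = [185/236, -305/236] = K·y
y = (KᵀK)⁻¹·Kᵀ·(x' − x̄) = [-5]
z = y + H·x̄ = [-5] + [6] = [1]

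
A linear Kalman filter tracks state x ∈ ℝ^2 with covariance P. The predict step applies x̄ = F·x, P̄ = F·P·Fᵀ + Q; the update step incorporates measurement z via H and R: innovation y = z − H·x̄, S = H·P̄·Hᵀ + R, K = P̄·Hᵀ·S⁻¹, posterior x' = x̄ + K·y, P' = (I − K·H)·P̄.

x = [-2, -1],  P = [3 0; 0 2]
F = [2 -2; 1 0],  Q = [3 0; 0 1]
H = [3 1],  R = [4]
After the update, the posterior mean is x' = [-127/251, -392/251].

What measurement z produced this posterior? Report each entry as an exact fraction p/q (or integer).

z = [-3]

x̄ = F·x = [-2, -2]
P̄ = F·P·Fᵀ + Q = [23 6; 6 4]
S = H·P̄·Hᵀ + R = [251]
K = P̄·Hᵀ·S⁻¹ = [75/251; 22/251]
x' − x̄ = [375/251, 110/251] = K·y
y = (KᵀK)⁻¹·Kᵀ·(x' − x̄) = [5]
z = y + H·x̄ = [5] + [-8] = [-3]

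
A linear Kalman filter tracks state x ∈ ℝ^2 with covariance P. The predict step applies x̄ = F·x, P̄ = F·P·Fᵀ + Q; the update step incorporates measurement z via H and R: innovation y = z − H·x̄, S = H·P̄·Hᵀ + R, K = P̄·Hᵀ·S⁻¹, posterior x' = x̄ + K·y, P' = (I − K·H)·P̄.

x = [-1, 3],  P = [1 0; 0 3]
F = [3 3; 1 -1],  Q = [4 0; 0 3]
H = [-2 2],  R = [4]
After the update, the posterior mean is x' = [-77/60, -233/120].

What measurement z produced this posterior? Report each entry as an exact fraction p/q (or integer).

z = [-1]

x̄ = F·x = [6, -4]
P̄ = F·P·Fᵀ + Q = [40 -6; -6 7]
S = H·P̄·Hᵀ + R = [240]
K = P̄·Hᵀ·S⁻¹ = [-23/60; 13/120]
x' − x̄ = [-437/60, 247/120] = K·y
y = (KᵀK)⁻¹·Kᵀ·(x' − x̄) = [19]
z = y + H·x̄ = [19] + [-20] = [-1]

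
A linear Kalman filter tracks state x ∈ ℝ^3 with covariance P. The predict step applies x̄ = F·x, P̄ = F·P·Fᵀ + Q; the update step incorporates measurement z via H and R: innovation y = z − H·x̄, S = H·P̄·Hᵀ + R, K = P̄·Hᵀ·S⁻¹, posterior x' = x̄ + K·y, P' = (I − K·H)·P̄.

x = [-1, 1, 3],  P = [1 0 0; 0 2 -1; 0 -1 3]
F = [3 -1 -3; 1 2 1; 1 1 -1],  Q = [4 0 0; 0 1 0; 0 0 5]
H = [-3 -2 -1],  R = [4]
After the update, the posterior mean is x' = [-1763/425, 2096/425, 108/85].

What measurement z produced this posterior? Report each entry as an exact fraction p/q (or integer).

x̄ = F·x = [-13, 4, -3]
P̄ = F·P·Fᵀ + Q = [36 -3 12; -3 9 3; 12 3 13]
S = H·P̄·Hᵀ + R = [425]
K = P̄·Hᵀ·S⁻¹ = [-114/425; -12/425; -11/85]
x' − x̄ = [3762/425, 396/425, 363/85] = K·y
y = (KᵀK)⁻¹·Kᵀ·(x' − x̄) = [-33]
z = y + H·x̄ = [-33] + [34] = [1]

z = [1]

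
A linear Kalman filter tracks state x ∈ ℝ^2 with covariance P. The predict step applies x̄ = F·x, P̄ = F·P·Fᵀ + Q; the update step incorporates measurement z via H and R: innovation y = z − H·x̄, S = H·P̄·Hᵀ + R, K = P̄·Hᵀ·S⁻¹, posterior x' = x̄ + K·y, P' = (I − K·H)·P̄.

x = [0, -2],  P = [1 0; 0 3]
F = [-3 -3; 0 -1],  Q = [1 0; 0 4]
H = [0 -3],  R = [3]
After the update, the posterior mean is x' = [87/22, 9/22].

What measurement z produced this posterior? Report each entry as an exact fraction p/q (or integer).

z = [-1]

x̄ = F·x = [6, 2]
P̄ = F·P·Fᵀ + Q = [37 9; 9 7]
S = H·P̄·Hᵀ + R = [66]
K = P̄·Hᵀ·S⁻¹ = [-9/22; -7/22]
x' − x̄ = [-45/22, -35/22] = K·y
y = (KᵀK)⁻¹·Kᵀ·(x' − x̄) = [5]
z = y + H·x̄ = [5] + [-6] = [-1]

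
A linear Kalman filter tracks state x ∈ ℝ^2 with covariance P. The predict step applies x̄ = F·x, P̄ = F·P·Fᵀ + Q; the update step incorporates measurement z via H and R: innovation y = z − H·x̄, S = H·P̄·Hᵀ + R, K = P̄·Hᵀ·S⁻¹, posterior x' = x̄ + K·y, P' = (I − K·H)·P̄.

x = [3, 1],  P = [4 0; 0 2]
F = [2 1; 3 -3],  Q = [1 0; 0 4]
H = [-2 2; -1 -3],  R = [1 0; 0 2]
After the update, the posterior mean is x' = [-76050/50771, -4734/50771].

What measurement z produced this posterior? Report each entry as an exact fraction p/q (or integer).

z = [3, 2]

x̄ = F·x = [7, 6]
P̄ = F·P·Fᵀ + Q = [19 18; 18 58]
S = H·P̄·Hᵀ + R = [165 -238; -238 651]
K = P̄·Hᵀ·S⁻¹ = [-2668/7253 -12521/50771; 912/7253 -12640/50771]
x' − x̄ = [-431447/50771, -309360/50771] = K·y
y = (KᵀK)⁻¹·Kᵀ·(x' − x̄) = [5, 27]
z = y + H·x̄ = [5, 27] + [-2, -25] = [3, 2]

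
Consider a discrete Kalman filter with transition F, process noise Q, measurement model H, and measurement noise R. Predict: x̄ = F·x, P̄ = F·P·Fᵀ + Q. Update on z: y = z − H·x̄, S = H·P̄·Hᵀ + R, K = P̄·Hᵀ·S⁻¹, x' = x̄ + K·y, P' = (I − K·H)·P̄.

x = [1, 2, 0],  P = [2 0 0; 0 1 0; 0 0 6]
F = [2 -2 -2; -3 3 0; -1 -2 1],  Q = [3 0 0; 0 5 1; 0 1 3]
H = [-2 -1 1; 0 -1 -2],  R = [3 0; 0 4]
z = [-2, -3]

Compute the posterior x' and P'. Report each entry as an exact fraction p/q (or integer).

x̄ = F·x = [-2, 3, -5]
P̄ = F·P·Fᵀ + Q = [39 -18 -12; -18 32 1; -12 1 15]
y = z − H·x̄ = [2, -10]
S = H·P̄·Hᵀ + R = [180 -81; -81 100]
K = P̄·Hᵀ·S⁻¹ = [-422/1271 192/1271; -2254/11439 -635/1271; 1289/11439 -278/1271]
x' = x̄ + K·y = [-5306/1271, 86959/11439, -29597/11439]
P' = (I − K·H)·P̄ = [11121/1271 -14240/1271 6736/1271; -14240/1271 183008/11439 -80074/11439; 6736/1271 -80074/11439 45041/11439]

x' = [-5306/1271, 86959/11439, -29597/11439]
P' = [11121/1271 -14240/1271 6736/1271; -14240/1271 183008/11439 -80074/11439; 6736/1271 -80074/11439 45041/11439]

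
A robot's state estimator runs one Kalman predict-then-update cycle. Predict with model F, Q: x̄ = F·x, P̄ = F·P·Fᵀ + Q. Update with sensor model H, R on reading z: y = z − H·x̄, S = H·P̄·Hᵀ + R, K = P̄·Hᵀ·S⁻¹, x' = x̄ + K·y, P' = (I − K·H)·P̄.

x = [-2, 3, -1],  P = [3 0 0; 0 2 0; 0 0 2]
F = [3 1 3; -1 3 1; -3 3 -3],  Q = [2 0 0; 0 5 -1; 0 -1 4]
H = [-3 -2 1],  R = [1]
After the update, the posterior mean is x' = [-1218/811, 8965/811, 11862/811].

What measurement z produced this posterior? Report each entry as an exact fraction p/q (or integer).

x̄ = F·x = [-6, 10, 18]
P̄ = F·P·Fᵀ + Q = [49 3 -39; 3 28 20; -39 20 67]
S = H·P̄·Hᵀ + R = [811]
K = P̄·Hᵀ·S⁻¹ = [-192/811; -45/811; 144/811]
x' − x̄ = [3648/811, 855/811, -2736/811] = K·y
y = (KᵀK)⁻¹·Kᵀ·(x' − x̄) = [-19]
z = y + H·x̄ = [-19] + [16] = [-3]

z = [-3]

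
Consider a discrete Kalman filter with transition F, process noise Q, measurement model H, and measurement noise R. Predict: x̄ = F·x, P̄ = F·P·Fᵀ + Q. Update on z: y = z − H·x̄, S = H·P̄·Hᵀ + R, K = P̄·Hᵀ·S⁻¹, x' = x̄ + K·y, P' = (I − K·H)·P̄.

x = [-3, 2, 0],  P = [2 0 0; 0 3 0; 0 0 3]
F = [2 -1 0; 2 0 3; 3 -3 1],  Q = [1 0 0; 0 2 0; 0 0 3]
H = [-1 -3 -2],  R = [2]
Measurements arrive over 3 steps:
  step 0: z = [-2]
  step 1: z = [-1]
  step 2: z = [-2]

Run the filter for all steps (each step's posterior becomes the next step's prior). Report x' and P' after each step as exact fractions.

step 0: x̄ = F·x = [-8, -6, -15]
step 0: P̄ = F·P·Fᵀ + Q = [12 8 21; 8 37 21; 21 21 51]
step 0: y = z − H·x̄ = [-58]
step 0: S = H·P̄·Hᵀ + R = [935]
step 0: K = P̄·Hᵀ·S⁻¹ = [-78/935; -161/935; -186/935]
step 0: x' = x̄ + K·y = [-2956/935, 3728/935, -3237/935]
step 0: P' = (I − K·H)·P̄ = [5136/935 -5078/935 5127/935; -5078/935 8674/935 -10311/935; 5127/935 -10311/935 13089/935]
step 1: x̄ = F·x = [-1928/187, -919/55, -23289/935]
step 1: P̄ = F·P·Fᵀ + Q = [10093/187 1087/11 24621/187; 1087/11 11867/55 14691/55; 24621/187 14691/55 324216/935]
step 1: y = z − H·x̄ = [-104022/935]
step 1: S = H·P̄·Hᵀ + R = [7208604/935]
step 1: K = P̄·Hᵀ·S⁻¹ = [-143465/1802151; -598553/3604302; -253463/1201434]
step 1: x' = x̄ + K·y = [-291054/200239, 353694/200239, -287784/200239]
step 1: P' = (I − K·H)·P̄ = [9215749/1802151 -5596867/1802151 1310297/600717; -5596867/1802151 5666788/1802151 -1800824/600717; 1310297/600717 -1800824/600717 724273/200239]
step 2: x̄ = F·x = [-935802/200239, -1445460/200239, -2222028/200239]
step 2: P̄ = F·P·Fᵀ + Q = [7413267/200239 29283164/600717 15103435/200239; 29283164/600717 146304103/1802151 66764372/600717; 15103435/200239 66764372/600717 33623503/200239]
step 2: y = z − H·x̄ = [-10116716/200239]
step 2: S = H·P̄·Hᵀ + R = [674649416/200239]
step 2: K = P̄·Hᵀ·S⁻¹ = [-66903301/674649416; -309116011/2023948248; -149114813/674649416]
step 2: x' = x̄ + K·y = [56811389/168662354, 251827391/505987062, 11813785/168662354]
step 2: P' = (I − K·H)·P̄ = [2623387889/674649416 -1539846611/674649416 1064979273/674649416; -1539846611/674649416 15737540593/6071844744 -5249884369/2023948248; 1064979273/674649416 -5249884369/2023948248 2241567361/674649416]

step 0: x' = [-2956/935, 3728/935, -3237/935], P' = [5136/935 -5078/935 5127/935; -5078/935 8674/935 -10311/935; 5127/935 -10311/935 13089/935]
step 1: x' = [-291054/200239, 353694/200239, -287784/200239], P' = [9215749/1802151 -5596867/1802151 1310297/600717; -5596867/1802151 5666788/1802151 -1800824/600717; 1310297/600717 -1800824/600717 724273/200239]
step 2: x' = [56811389/168662354, 251827391/505987062, 11813785/168662354], P' = [2623387889/674649416 -1539846611/674649416 1064979273/674649416; -1539846611/674649416 15737540593/6071844744 -5249884369/2023948248; 1064979273/674649416 -5249884369/2023948248 2241567361/674649416]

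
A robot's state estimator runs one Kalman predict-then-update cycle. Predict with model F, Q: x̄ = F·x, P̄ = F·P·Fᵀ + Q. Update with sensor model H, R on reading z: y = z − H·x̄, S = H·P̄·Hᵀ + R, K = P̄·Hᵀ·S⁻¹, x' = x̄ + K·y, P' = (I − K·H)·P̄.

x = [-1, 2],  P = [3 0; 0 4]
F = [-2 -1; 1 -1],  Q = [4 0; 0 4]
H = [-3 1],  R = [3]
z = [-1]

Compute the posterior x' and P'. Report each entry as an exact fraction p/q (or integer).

x' = [-62/103, -292/103]
P' = [138/103 321/103; 321/103 1977/206]

x̄ = F·x = [0, -3]
P̄ = F·P·Fᵀ + Q = [20 -2; -2 11]
y = z − H·x̄ = [2]
S = H·P̄·Hᵀ + R = [206]
K = P̄·Hᵀ·S⁻¹ = [-31/103; 17/206]
x' = x̄ + K·y = [-62/103, -292/103]
P' = (I − K·H)·P̄ = [138/103 321/103; 321/103 1977/206]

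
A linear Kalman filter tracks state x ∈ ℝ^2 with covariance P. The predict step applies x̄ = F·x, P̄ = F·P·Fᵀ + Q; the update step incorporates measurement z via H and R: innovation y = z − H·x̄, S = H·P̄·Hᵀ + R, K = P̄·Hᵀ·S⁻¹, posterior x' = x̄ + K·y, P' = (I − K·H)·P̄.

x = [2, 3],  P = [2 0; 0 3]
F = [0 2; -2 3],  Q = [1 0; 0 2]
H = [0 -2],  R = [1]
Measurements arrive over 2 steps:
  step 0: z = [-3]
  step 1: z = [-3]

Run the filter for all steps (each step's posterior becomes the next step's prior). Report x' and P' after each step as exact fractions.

step 0: x' = [642/149, 227/149], P' = [641/149 18/149; 18/149 37/149]
step 1: x' = [422/127, 909/635], P' = [4689/2413 30/2413; 30/2413 2979/12065]

step 0: x̄ = F·x = [6, 5]
step 0: P̄ = F·P·Fᵀ + Q = [13 18; 18 37]
step 0: y = z − H·x̄ = [7]
step 0: S = H·P̄·Hᵀ + R = [149]
step 0: K = P̄·Hᵀ·S⁻¹ = [-36/149; -74/149]
step 0: x' = x̄ + K·y = [642/149, 227/149]
step 0: P' = (I − K·H)·P̄ = [641/149 18/149; 18/149 37/149]
step 1: x̄ = F·x = [454/149, -603/149]
step 1: P̄ = F·P·Fᵀ + Q = [297/149 150/149; 150/149 2979/149]
step 1: y = z − H·x̄ = [-1653/149]
step 1: S = H·P̄·Hᵀ + R = [12065/149]
step 1: K = P̄·Hᵀ·S⁻¹ = [-60/2413; -5958/12065]
step 1: x' = x̄ + K·y = [422/127, 909/635]
step 1: P' = (I − K·H)·P̄ = [4689/2413 30/2413; 30/2413 2979/12065]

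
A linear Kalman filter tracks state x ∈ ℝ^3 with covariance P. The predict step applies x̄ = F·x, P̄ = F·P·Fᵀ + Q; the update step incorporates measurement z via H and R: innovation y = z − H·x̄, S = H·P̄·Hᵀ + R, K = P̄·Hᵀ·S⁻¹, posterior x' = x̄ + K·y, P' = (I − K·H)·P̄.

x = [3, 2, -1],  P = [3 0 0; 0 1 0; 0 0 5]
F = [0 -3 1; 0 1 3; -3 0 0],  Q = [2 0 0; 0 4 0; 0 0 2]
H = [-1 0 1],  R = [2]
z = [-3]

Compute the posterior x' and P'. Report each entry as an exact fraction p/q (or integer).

x' = [-313/47, -35/47, -452/47]
P' = [496/47 372/47 464/47; 372/47 2206/47 348/47; 464/47 348/47 522/47]

x̄ = F·x = [-7, -1, -9]
P̄ = F·P·Fᵀ + Q = [16 12 0; 12 50 0; 0 0 29]
y = z − H·x̄ = [-1]
S = H·P̄·Hᵀ + R = [47]
K = P̄·Hᵀ·S⁻¹ = [-16/47; -12/47; 29/47]
x' = x̄ + K·y = [-313/47, -35/47, -452/47]
P' = (I − K·H)·P̄ = [496/47 372/47 464/47; 372/47 2206/47 348/47; 464/47 348/47 522/47]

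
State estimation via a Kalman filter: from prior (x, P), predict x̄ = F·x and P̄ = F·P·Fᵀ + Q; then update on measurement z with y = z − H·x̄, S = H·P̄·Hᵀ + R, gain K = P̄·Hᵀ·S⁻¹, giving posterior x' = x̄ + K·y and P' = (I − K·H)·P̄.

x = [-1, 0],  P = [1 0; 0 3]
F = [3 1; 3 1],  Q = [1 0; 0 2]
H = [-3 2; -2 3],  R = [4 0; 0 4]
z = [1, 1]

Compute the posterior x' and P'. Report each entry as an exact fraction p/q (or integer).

x' = [-17/29, -131/609]
P' = [52/29 48/29; 48/29 1100/609]

x̄ = F·x = [-3, -3]
P̄ = F·P·Fᵀ + Q = [13 12; 12 14]
y = z − H·x̄ = [-2, 4]
S = H·P̄·Hᵀ + R = [33 6; 6 38]
K = P̄·Hᵀ·S⁻¹ = [-15/29 10/29; -206/609 107/203]
x' = x̄ + K·y = [-17/29, -131/609]
P' = (I − K·H)·P̄ = [52/29 48/29; 48/29 1100/609]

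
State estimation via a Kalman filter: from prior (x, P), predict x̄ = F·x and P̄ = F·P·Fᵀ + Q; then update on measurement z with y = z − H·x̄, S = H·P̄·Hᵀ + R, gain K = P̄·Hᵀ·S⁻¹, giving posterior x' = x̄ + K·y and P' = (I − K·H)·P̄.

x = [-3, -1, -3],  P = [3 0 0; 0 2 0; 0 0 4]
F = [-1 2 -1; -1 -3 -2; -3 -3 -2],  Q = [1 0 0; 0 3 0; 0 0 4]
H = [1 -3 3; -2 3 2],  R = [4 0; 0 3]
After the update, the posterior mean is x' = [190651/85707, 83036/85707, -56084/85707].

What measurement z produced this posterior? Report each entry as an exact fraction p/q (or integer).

x̄ = F·x = [4, 12, 18]
P̄ = F·P·Fᵀ + Q = [16 -1 5; -1 40 43; 5 43 65]
S = H·P̄·Hᵀ + R = [227 98; 98 1175]
K = P̄·Hᵀ·S⁻¹ = [42400/257121 -9007/257121; -10984/257121 46432/257121; 59023/257121 49565/257121]
x' − x̄ = [-152177/85707, -945448/85707, -1598810/85707] = K·y
y = (KᵀK)⁻¹·Kᵀ·(x' − x̄) = [-25, -67]
z = y + H·x̄ = [-25, -67] + [22, 64] = [-3, -3]

z = [-3, -3]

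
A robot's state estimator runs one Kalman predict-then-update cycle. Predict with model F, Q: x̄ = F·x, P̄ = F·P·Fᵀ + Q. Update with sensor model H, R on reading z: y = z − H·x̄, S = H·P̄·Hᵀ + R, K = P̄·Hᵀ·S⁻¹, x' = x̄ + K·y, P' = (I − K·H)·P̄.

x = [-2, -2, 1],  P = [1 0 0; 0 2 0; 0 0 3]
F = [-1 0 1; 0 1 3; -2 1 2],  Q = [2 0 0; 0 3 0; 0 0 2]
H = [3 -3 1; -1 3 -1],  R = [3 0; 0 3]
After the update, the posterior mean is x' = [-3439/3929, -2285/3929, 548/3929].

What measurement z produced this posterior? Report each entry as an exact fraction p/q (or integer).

z = [-2, -2]

x̄ = F·x = [3, 1, 4]
P̄ = F·P·Fᵀ + Q = [6 9 8; 9 32 20; 8 20 20]
S = H·P̄·Hᵀ + R = [131 -130; -130 159]
K = P̄·Hᵀ·S⁻¹ = [1531/3929 1573/3929; 919/3929 2407/3929; 1616/3929 2112/3929]
x' − x̄ = [-15226/3929, -6214/3929, -15168/3929] = K·y
y = (KᵀK)⁻¹·Kᵀ·(x' − x̄) = [-12, 2]
z = y + H·x̄ = [-12, 2] + [10, -4] = [-2, -2]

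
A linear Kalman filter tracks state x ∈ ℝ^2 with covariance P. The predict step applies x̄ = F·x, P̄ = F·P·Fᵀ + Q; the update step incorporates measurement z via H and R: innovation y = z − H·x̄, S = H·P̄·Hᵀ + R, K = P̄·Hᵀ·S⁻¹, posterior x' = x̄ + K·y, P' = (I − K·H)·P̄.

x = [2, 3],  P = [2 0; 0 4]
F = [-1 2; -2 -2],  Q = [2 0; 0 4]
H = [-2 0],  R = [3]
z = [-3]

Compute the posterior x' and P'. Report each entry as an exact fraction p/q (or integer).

x̄ = F·x = [4, -10]
P̄ = F·P·Fᵀ + Q = [20 -12; -12 28]
y = z − H·x̄ = [5]
S = H·P̄·Hᵀ + R = [83]
K = P̄·Hᵀ·S⁻¹ = [-40/83; 24/83]
x' = x̄ + K·y = [132/83, -710/83]
P' = (I − K·H)·P̄ = [60/83 -36/83; -36/83 1748/83]

x' = [132/83, -710/83]
P' = [60/83 -36/83; -36/83 1748/83]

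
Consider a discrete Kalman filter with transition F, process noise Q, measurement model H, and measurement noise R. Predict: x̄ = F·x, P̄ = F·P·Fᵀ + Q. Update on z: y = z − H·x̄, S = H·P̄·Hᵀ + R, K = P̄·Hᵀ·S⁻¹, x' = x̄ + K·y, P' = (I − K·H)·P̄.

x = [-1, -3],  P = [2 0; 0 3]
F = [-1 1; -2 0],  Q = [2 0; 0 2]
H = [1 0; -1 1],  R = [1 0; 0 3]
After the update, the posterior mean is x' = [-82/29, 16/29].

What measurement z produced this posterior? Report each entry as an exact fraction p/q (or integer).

x̄ = F·x = [-2, 2]
P̄ = F·P·Fᵀ + Q = [7 4; 4 10]
S = H·P̄·Hᵀ + R = [8 -3; -3 12]
K = P̄·Hᵀ·S⁻¹ = [25/29 -1/29; 22/29 20/29]
x' − x̄ = [-24/29, -42/29] = K·y
y = (KᵀK)⁻¹·Kᵀ·(x' − x̄) = [-1, -1]
z = y + H·x̄ = [-1, -1] + [-2, 4] = [-3, 3]

z = [-3, 3]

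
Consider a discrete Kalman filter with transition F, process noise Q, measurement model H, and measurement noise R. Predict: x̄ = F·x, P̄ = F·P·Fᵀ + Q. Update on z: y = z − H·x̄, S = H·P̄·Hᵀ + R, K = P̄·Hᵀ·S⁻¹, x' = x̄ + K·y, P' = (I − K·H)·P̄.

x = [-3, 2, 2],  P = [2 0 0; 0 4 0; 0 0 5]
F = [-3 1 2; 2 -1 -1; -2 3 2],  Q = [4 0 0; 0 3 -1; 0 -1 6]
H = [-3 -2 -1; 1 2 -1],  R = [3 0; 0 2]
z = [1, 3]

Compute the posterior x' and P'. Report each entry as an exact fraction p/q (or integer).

x̄ = F·x = [15, -10, 16]
P̄ = F·P·Fᵀ + Q = [46 -26 44; -26 20 -31; 44 -31 70]
y = z − H·x̄ = [42, 24]
S = H·P̄·Hᵀ + R = [395 148; 148 130]
K = P̄·Hᵀ·S⁻¹ = [-4750/14723 -255/14723; 1155/14723 7563/29446; -2588/14723 -7020/14723]
x' = x̄ + K·y = [15225/14723, -7964/14723, -41608/14723]
P' = (I − K·H)·P̄ = [47008/14723 -43573/14723 -39628/14723; -43573/14723 89195/29446 38059/14723; -39628/14723 38059/14723 50530/14723]

x' = [15225/14723, -7964/14723, -41608/14723]
P' = [47008/14723 -43573/14723 -39628/14723; -43573/14723 89195/29446 38059/14723; -39628/14723 38059/14723 50530/14723]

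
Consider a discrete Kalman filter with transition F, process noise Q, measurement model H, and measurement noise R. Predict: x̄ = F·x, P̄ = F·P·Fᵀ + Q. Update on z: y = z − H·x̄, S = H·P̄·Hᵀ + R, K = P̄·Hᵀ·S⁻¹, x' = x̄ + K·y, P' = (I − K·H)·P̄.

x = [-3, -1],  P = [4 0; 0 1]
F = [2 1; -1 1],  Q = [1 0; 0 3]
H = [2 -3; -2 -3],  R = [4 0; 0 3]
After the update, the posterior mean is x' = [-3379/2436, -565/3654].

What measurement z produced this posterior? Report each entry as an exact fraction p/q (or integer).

z = [-2, 3]

x̄ = F·x = [-7, 2]
P̄ = F·P·Fᵀ + Q = [18 -7; -7 8]
S = H·P̄·Hᵀ + R = [232 0; 0 63]
K = P̄·Hᵀ·S⁻¹ = [57/232 -5/21; -19/116 -10/63]
x' − x̄ = [13673/2436, -7873/3654] = K·y
y = (KᵀK)⁻¹·Kᵀ·(x' − x̄) = [18, -5]
z = y + H·x̄ = [18, -5] + [-20, 8] = [-2, 3]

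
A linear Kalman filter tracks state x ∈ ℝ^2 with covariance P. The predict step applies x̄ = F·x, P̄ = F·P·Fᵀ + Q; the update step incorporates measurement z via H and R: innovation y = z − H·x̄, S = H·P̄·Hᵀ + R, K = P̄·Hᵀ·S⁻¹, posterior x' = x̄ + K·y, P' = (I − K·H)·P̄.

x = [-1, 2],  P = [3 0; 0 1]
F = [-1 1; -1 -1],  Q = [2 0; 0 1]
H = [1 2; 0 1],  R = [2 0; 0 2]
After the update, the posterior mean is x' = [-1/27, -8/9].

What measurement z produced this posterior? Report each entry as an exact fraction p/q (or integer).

x̄ = F·x = [3, -1]
P̄ = F·P·Fᵀ + Q = [6 2; 2 5]
S = H·P̄·Hᵀ + R = [36 12; 12 7]
K = P̄·Hᵀ·S⁻¹ = [23/54 -4/9; 2/9 1/3]
x' − x̄ = [-82/27, 1/9] = K·y
y = (KᵀK)⁻¹·Kᵀ·(x' − x̄) = [-4, 3]
z = y + H·x̄ = [-4, 3] + [1, -1] = [-3, 2]

z = [-3, 2]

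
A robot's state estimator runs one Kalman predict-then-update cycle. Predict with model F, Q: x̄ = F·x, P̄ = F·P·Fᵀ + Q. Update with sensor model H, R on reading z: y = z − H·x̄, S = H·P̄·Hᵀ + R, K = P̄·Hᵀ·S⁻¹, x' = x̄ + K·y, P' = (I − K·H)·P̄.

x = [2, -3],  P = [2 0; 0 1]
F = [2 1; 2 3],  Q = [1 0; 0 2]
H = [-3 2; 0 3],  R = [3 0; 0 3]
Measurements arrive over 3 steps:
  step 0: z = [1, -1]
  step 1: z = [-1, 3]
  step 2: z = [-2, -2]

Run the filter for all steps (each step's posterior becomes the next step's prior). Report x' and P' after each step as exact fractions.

step 0: x' = [-477/2071, -793/2071], P' = [927/2071 447/2071; 447/2071 678/2071]
step 1: x' = [489872/582031, 520525/582031], P' = [479423/1164062 118905/582031; 118905/582031 186366/582031]
step 2: x' = [103397257/311213508, -12661774/25934459], P' = [127614539/311213508 5271371/25934459; 5271371/25934459 8287878/25934459]

step 0: x̄ = F·x = [1, -5]
step 0: P̄ = F·P·Fᵀ + Q = [10 11; 11 19]
step 0: y = z − H·x̄ = [14, 14]
step 0: S = H·P̄·Hᵀ + R = [37 15; 15 174]
step 0: K = P̄·Hᵀ·S⁻¹ = [-629/2071 447/2071; 5/2071 678/2071]
step 0: x' = x̄ + K·y = [-477/2071, -793/2071]
step 0: P' = (I − K·H)·P̄ = [927/2071 447/2071; 447/2071 678/2071]
step 1: x̄ = F·x = [-1747/2071, -3333/2071]
step 1: P̄ = F·P·Fᵀ + Q = [8245/2071 9318/2071; 9318/2071 19316/2071]
step 1: y = z − H·x̄ = [-34/109, 16212/2071]
step 1: S = H·P̄·Hᵀ + R = [2414/109 1686/109; 1686/109 180057/2071]
step 1: K = P̄·Hᵀ·S⁻¹ = [-320883/1164062 118905/582031; 5339/582031 186366/582031]
step 1: x' = x̄ + K·y = [489872/582031, 520525/582031]
step 1: P' = (I − K·H)·P̄ = [479423/1164062 118905/582031; 118905/582031 186366/582031]
step 2: x̄ = F·x = [1500269/582031, 2541319/582031]
step 2: P̄ = F·P·Fᵀ + Q = [2202863/582031 2469184/582031; 2469184/582031 5227062/582031]
step 2: y = z − H·x̄ = [-1745893/582031, -8788019/582031]
step 2: S = H·P̄·Hᵀ + R = [12849900/582031 9139716/582031; 9139716/582031 48789651/582031]
step 2: K = P̄·Hᵀ·S⁻¹ = [-85443571/311213508 5271371/25934459; 253881/25934459 8287878/25934459]
step 2: x' = x̄ + K·y = [103397257/311213508, -12661774/25934459]
step 2: P' = (I − K·H)·P̄ = [127614539/311213508 5271371/25934459; 5271371/25934459 8287878/25934459]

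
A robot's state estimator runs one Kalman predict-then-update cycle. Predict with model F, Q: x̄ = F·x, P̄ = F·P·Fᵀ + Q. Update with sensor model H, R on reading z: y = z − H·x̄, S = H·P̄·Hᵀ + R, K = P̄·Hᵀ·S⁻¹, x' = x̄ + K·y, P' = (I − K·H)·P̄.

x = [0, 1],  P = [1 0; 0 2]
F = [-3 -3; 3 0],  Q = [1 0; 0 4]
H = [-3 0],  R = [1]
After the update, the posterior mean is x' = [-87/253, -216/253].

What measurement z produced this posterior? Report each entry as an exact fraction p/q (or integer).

z = [1]

x̄ = F·x = [-3, 0]
P̄ = F·P·Fᵀ + Q = [28 -9; -9 13]
S = H·P̄·Hᵀ + R = [253]
K = P̄·Hᵀ·S⁻¹ = [-84/253; 27/253]
x' − x̄ = [672/253, -216/253] = K·y
y = (KᵀK)⁻¹·Kᵀ·(x' − x̄) = [-8]
z = y + H·x̄ = [-8] + [9] = [1]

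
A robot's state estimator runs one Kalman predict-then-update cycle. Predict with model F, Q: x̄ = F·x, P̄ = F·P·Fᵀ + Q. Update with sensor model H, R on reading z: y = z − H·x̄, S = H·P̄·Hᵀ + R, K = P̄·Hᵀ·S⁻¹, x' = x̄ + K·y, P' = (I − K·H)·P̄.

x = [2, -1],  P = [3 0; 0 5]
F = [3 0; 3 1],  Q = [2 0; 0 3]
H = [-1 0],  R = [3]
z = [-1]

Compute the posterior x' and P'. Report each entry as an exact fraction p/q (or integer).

x' = [47/32, 25/32]
P' = [87/32 81/32; 81/32 391/32]

x̄ = F·x = [6, 5]
P̄ = F·P·Fᵀ + Q = [29 27; 27 35]
y = z − H·x̄ = [5]
S = H·P̄·Hᵀ + R = [32]
K = P̄·Hᵀ·S⁻¹ = [-29/32; -27/32]
x' = x̄ + K·y = [47/32, 25/32]
P' = (I − K·H)·P̄ = [87/32 81/32; 81/32 391/32]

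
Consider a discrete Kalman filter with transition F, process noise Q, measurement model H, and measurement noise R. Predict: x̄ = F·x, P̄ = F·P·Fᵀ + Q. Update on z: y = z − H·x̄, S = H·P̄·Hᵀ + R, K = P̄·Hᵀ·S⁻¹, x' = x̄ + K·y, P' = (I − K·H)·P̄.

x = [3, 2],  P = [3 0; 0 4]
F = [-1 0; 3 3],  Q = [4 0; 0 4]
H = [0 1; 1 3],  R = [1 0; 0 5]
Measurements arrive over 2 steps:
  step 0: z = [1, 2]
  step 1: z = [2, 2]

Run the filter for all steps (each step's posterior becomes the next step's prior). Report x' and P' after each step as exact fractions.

step 0: x' = [-823/642, 243/214], P' = [5467/1284 -403/428; -403/428 241/428]
step 1: x' = [-369870/683219, 866546/683219], P' = [2792311/683219 -650862/683219; -650862/683219 391084/683219]

step 0: x̄ = F·x = [-3, 15]
step 0: P̄ = F·P·Fᵀ + Q = [7 -9; -9 67]
step 0: y = z − H·x̄ = [-14, -40]
step 0: S = H·P̄·Hᵀ + R = [68 192; 192 561]
step 0: K = P̄·Hᵀ·S⁻¹ = [-403/428 92/321; 241/428 16/107]
step 0: x' = x̄ + K·y = [-823/642, 243/214]
step 0: P' = (I − K·H)·P̄ = [5467/1284 -403/428; -403/428 241/428]
step 1: x̄ = F·x = [823/642, -47/107]
step 1: P̄ = F·P·Fᵀ + Q = [10603/1284 -2129/214; -2129/214 3257/107]
step 1: y = z − H·x̄ = [261/107, 1307/642]
step 1: S = H·P̄·Hᵀ + R = [3364/107 17413/214; 17413/214 292135/1284]
step 1: K = P̄·Hᵀ·S⁻¹ = [-650862/683219 167945/683219; 391084/683219 104478/683219]
step 1: x' = x̄ + K·y = [-369870/683219, 866546/683219]
step 1: P' = (I − K·H)·P̄ = [2792311/683219 -650862/683219; -650862/683219 391084/683219]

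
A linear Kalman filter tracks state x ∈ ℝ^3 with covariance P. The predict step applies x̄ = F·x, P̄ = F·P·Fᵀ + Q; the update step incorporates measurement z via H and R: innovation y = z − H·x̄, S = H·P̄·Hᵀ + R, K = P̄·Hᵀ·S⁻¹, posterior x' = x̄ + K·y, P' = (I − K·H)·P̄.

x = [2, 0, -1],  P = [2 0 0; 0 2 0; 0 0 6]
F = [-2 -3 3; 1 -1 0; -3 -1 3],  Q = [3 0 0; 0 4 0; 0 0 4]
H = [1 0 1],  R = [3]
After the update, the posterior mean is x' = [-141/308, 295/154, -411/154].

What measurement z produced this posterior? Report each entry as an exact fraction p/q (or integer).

z = [-3]

x̄ = F·x = [-7, 2, -9]
P̄ = F·P·Fᵀ + Q = [83 2 72; 2 8 -4; 72 -4 78]
S = H·P̄·Hᵀ + R = [308]
K = P̄·Hᵀ·S⁻¹ = [155/308; -1/154; 75/154]
x' − x̄ = [2015/308, -13/154, 975/154] = K·y
y = (KᵀK)⁻¹·Kᵀ·(x' − x̄) = [13]
z = y + H·x̄ = [13] + [-16] = [-3]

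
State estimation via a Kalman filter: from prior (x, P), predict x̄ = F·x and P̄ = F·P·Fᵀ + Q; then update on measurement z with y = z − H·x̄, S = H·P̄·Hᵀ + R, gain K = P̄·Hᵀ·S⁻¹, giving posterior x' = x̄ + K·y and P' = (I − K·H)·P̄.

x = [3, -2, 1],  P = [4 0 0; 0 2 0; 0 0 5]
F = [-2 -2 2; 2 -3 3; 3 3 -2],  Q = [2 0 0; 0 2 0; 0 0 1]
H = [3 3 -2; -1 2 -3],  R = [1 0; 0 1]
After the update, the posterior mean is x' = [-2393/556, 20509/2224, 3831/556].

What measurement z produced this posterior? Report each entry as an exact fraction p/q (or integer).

x̄ = F·x = [0, 15, 1]
P̄ = F·P·Fᵀ + Q = [46 26 -56; 26 81 -24; -56 -24 75]
S = H·P̄·Hᵀ + R = [2872 1580; 1580 894]
K = P̄·Hᵀ·S⁻¹ = [2289/8896 -1157/4448; 623/35584 3589/17792; -725/8896 -439/4448]
x' − x̄ = [-2393/556, -12851/2224, 3275/556] = K·y
y = (KᵀK)⁻¹·Kᵀ·(x' − x̄) = [-42, -25]
z = y + H·x̄ = [-42, -25] + [43, 27] = [1, 2]

z = [1, 2]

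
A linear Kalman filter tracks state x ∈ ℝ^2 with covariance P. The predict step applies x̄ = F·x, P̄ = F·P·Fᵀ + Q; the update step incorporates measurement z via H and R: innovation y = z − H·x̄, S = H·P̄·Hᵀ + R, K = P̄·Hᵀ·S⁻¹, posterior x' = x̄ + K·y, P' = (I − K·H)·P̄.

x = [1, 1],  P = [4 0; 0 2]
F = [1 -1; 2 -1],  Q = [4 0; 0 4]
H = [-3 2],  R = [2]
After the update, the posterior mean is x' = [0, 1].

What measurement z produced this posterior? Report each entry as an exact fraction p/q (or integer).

z = [2]

x̄ = F·x = [0, 1]
P̄ = F·P·Fᵀ + Q = [10 10; 10 22]
S = H·P̄·Hᵀ + R = [60]
K = P̄·Hᵀ·S⁻¹ = [-1/6; 7/30]
x' − x̄ = [0, 0] = K·y
y = (KᵀK)⁻¹·Kᵀ·(x' − x̄) = [0]
z = y + H·x̄ = [0] + [2] = [2]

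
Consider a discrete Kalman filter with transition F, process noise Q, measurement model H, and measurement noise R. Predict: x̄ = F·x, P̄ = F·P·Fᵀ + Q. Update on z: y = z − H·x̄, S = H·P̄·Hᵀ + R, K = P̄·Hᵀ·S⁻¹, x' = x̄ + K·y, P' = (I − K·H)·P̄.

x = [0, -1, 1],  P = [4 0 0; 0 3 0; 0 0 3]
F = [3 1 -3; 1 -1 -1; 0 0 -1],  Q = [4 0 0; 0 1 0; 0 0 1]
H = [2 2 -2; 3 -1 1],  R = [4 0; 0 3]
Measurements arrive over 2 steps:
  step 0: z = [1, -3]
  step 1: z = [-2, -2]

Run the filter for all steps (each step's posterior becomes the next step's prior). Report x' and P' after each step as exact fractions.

step 0: x̄ = F·x = [-4, 0, -1]
step 0: P̄ = F·P·Fᵀ + Q = [70 18 9; 18 11 3; 9 3 4]
step 0: y = z − H·x̄ = [7, 10]
step 0: S = H·P̄·Hᵀ + R = [392 438; 438 588]
step 0: K = P̄·Hᵀ·S⁻¹ = [811/6442 799/3221; 869/3221 -1186/9663; -238/3221 992/9663]
step 0: x' = x̄ + K·y = [-4111/6442, 6389/9663, -4741/9663]
step 0: P' = (I − K·H)·P̄ = [802/3221 138/3221 129/3221; 138/3221 25285/9663 20485/9663; 129/3221 20485/9663 22300/9663]
step 1: x̄ = F·x = [4225/19326, -15629/19326, 4741/9663]
step 1: P̄ = F·P·Fᵀ + Q = [158899/9663 86653/9663 45254/9663; 86653/9663 99022/9663 42398/9663; 45254/9663 42398/9663 31963/9663]
step 1: y = z − H·x̄ = [520/3221, -38219/9663]
step 1: S = H·P̄·Hᵀ + R = [396732/3221 342204/3221; 342204/3221 1256875/9663]
step 1: K = P̄·Hᵀ·S⁻¹ = [1464787/11435253 921326/3811751; 7834855/22870506 -449923/3811751; 586051/22870506 300301/3811751]
step 1: x' = x̄ + K·y = [-16391273/22870506, -6553405/22870506, 2094592/11435253]
step 1: P' = (I − K·H)·P̄ = [2805377/11435253 946387/11435253 822190/11435253; 946387/11435253 29415542/11435253 22527074/11435253; 822190/11435253 22527074/11435253 22763213/11435253]

step 0: x' = [-4111/6442, 6389/9663, -4741/9663], P' = [802/3221 138/3221 129/3221; 138/3221 25285/9663 20485/9663; 129/3221 20485/9663 22300/9663]
step 1: x' = [-16391273/22870506, -6553405/22870506, 2094592/11435253], P' = [2805377/11435253 946387/11435253 822190/11435253; 946387/11435253 29415542/11435253 22527074/11435253; 822190/11435253 22527074/11435253 22763213/11435253]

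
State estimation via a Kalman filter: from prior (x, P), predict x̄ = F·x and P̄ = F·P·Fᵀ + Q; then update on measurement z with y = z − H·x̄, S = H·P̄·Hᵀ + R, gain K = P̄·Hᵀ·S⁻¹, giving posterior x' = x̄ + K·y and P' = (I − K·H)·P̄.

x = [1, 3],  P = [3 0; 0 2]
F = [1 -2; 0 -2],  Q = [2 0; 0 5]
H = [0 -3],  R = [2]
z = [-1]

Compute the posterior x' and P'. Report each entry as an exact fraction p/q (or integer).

x' = [-139/119, 27/119]
P' = [971/119 16/119; 16/119 26/119]

x̄ = F·x = [-5, -6]
P̄ = F·P·Fᵀ + Q = [13 8; 8 13]
y = z − H·x̄ = [-19]
S = H·P̄·Hᵀ + R = [119]
K = P̄·Hᵀ·S⁻¹ = [-24/119; -39/119]
x' = x̄ + K·y = [-139/119, 27/119]
P' = (I − K·H)·P̄ = [971/119 16/119; 16/119 26/119]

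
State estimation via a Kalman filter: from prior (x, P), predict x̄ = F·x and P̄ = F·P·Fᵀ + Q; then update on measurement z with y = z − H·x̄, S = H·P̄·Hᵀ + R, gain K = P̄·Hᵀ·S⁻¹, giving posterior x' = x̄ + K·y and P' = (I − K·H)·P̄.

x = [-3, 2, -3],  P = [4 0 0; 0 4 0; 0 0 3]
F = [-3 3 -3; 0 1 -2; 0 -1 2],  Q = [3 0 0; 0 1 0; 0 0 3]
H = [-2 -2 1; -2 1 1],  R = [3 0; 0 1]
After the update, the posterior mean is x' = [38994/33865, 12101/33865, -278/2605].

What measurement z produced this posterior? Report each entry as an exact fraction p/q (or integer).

x̄ = F·x = [24, 8, -8]
P̄ = F·P·Fᵀ + Q = [102 30 -30; 30 17 -16; -30 -16 19]
S = H·P̄·Hᵀ + R = [922 589; 589 413]
K = P̄·Hᵀ·S⁻¹ = [-1266/33865 -14922/33865; -10679/33865 10392/33865; 672/2605 -561/2605]
x' − x̄ = [-773766/33865, -258819/33865, 20562/2605] = K·y
y = (KᵀK)⁻¹·Kᵀ·(x' − x̄) = [69, 46]
z = y + H·x̄ = [69, 46] + [-72, -48] = [-3, -2]

z = [-3, -2]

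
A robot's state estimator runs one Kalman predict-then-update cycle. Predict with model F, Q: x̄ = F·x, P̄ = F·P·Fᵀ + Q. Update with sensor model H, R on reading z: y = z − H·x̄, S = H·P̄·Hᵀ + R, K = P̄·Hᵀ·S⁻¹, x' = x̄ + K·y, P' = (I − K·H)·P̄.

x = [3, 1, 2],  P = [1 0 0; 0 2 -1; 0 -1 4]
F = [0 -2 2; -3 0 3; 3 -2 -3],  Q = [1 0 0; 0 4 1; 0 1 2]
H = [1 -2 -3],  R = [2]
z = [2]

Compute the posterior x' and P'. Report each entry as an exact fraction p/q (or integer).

x' = [73/50, -98/25, 121/50]
P' = [1407/50 543/25 -261/50; 543/25 2617/75 -1217/75; -261/50 -1217/75 1409/150]

x̄ = F·x = [2, -3, 1]
P̄ = F·P·Fᵀ + Q = [33 30 -18; 30 49 -38; -18 -38 43]
y = z − H·x̄ = [-3]
S = H·P̄·Hᵀ + R = [150]
K = P̄·Hᵀ·S⁻¹ = [9/50; 23/75; -71/150]
x' = x̄ + K·y = [73/50, -98/25, 121/50]
P' = (I − K·H)·P̄ = [1407/50 543/25 -261/50; 543/25 2617/75 -1217/75; -261/50 -1217/75 1409/150]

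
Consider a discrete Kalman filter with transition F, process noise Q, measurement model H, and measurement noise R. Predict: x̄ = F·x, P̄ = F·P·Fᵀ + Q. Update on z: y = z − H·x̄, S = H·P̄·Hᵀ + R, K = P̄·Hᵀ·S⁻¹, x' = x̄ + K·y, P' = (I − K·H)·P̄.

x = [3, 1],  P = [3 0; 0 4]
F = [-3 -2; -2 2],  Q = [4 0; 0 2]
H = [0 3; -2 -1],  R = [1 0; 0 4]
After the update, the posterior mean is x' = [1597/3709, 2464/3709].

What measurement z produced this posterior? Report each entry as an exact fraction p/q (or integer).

x̄ = F·x = [-11, -4]
P̄ = F·P·Fᵀ + Q = [47 2; 2 30]
S = H·P̄·Hᵀ + R = [271 -102; -102 230]
K = P̄·Hᵀ·S⁻¹ = [-4206/25963 -12702/25963; 8616/25963 -17/25963]
x' − x̄ = [42396/3709, 17300/3709] = K·y
y = (KᵀK)⁻¹·Kᵀ·(x' − x̄) = [14, -28]
z = y + H·x̄ = [14, -28] + [-12, 26] = [2, -2]

z = [2, -2]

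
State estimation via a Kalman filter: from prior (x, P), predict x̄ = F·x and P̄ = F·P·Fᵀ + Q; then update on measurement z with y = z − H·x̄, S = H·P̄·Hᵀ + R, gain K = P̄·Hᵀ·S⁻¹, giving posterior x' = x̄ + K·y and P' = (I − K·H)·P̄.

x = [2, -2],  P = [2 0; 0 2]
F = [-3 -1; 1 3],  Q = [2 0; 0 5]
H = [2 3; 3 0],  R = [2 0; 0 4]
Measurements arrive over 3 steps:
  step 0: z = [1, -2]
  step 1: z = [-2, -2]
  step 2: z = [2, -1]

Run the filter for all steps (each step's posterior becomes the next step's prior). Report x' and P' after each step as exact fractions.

step 0: x' = [-4042/5661, 1379/1887], P' = [7396/16983 -1640/5661; -1640/5661 778/1887]
step 1: x' = [-825599/1506783, -1147151/4520349], P' = [593120/1506783 -1147564/4520349; -1147564/4520349 5145782/13561047]
step 2: x' = [-485953282/10246781891, 6515928503/10246781891], P' = [4024953424/10246781891 -2597812356/10246781891; -2597812356/10246781891 3886262686/10246781891]

step 0: x̄ = F·x = [-4, -4]
step 0: P̄ = F·P·Fᵀ + Q = [22 -12; -12 25]
step 0: y = z − H·x̄ = [21, 10]
step 0: S = H·P̄·Hᵀ + R = [171 24; 24 202]
step 0: K = P̄·Hᵀ·S⁻¹ = [16/16983 1849/5661; 1861/5661 -410/1887]
step 0: x' = x̄ + K·y = [-4042/5661, 1379/1887]
step 0: P' = (I − K·H)·P̄ = [7396/16983 -1640/5661; -1640/5661 778/1887]
step 1: x̄ = F·x = [2663/1887, 8369/5661]
step 1: P̄ = F·P·Fᵀ + Q = [8668/1887 2002/5661; 2002/5661 125809/16983]
step 1: y = z − H·x̄ = [-5823/629, -3921/629]
step 1: S = H·P̄·Hᵀ + R = [57421/629 19338/629; 19338/629 28520/629]
step 1: K = P̄·Hᵀ·S⁻¹ = [6446/502261 148280/502261; 475109/1506783 -286891/1506783]
step 1: x' = x̄ + K·y = [-825599/1506783, -1147151/4520349]
step 1: P' = (I − K·H)·P̄ = [593120/1506783 -1147564/4520349; -1147564/4520349 5145782/13561047]
step 2: x̄ = F·x = [8577542/4520349, -1972750/1506783]
step 2: P̄ = F·P·Fᵀ + Q = [59654444/13561047 991778/4520349; 991778/4520349 10977689/1506783]
step 2: y = z − H·x̄ = [9640364/4520349, -10084325/1506783]
step 2: S = H·P̄·Hᵀ + R = [1190636687/13561047 128234890/4520349; 128234890/4520349 65681576/1506783]
step 2: K = P̄·Hᵀ·S⁻¹ = [128234890/10246781891 3018715068/10246781891; 3231581673/10246781891 -1948359267/10246781891]
step 2: x' = x̄ + K·y = [-485953282/10246781891, 6515928503/10246781891]
step 2: P' = (I − K·H)·P̄ = [4024953424/10246781891 -2597812356/10246781891; -2597812356/10246781891 3886262686/10246781891]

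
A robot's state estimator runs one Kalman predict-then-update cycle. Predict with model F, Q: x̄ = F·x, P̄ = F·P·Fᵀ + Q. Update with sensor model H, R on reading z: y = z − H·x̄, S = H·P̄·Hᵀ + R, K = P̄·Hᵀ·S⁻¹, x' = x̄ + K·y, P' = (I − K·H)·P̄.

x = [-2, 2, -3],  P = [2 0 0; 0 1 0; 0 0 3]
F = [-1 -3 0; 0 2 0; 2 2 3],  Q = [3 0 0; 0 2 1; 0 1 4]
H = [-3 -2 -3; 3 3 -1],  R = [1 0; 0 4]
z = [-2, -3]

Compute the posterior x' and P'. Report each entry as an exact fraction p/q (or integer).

x̄ = F·x = [-4, 4, -9]
P̄ = F·P·Fᵀ + Q = [14 -6 -10; -6 6 5; -10 5 43]
y = z − H·x̄ = [-33, -12]
S = H·P̄·Hᵀ + R = [346 82; 82 149]
K = P̄·Hᵀ·S⁻¹ = [-1394/22415 5882/22415; -931/44830 -496/22415; -2297/8966 -1113/4483]
x' = x̄ + K·y = [-114242/22415, 221947/44830, 21819/8966]
P' = (I − K·H)·P̄ = [113822/22415 -117626/22415 -6988/4483; -117626/22415 255641/44830 13027/8966; -6988/4483 13027/8966 6057/8966]

x' = [-114242/22415, 221947/44830, 21819/8966]
P' = [113822/22415 -117626/22415 -6988/4483; -117626/22415 255641/44830 13027/8966; -6988/4483 13027/8966 6057/8966]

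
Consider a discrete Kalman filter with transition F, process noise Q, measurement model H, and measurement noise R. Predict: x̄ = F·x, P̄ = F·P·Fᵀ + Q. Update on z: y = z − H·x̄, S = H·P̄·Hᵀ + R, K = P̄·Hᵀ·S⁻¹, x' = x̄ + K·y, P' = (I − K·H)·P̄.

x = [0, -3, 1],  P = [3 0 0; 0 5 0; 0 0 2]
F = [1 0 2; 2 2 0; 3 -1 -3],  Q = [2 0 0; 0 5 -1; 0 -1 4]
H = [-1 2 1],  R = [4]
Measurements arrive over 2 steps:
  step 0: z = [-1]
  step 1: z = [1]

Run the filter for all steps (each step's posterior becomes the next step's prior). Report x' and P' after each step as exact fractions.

step 0: x̄ = F·x = [2, -6, 0]
step 0: P̄ = F·P·Fᵀ + Q = [13 6 -3; 6 37 7; -3 7 54]
step 0: y = z − H·x̄ = [13]
step 0: S = H·P̄·Hᵀ + R = [229]
step 0: K = P̄·Hᵀ·S⁻¹ = [-4/229; 75/229; 71/229]
step 0: x' = x̄ + K·y = [406/229, -399/229, 923/229]
step 0: P' = (I − K·H)·P̄ = [2961/229 1674/229 -403/229; 1674/229 2848/229 -3722/229; -403/229 -3722/229 7325/229]
step 1: x̄ = F·x = [2252/229, 14/229, -1152/229]
step 1: P̄ = F·P·Fᵀ + Q = [31107/229 -7230/229 -30506/229; -7230/229 37773/229 43287/229; -30506/229 43287/229 71216/229]
step 1: y = z − H·x̄ = [3605/229]
step 1: S = H·P̄·Hᵀ + R = [517411/229]
step 1: K = P̄·Hᵀ·S⁻¹ = [-76073/517411; 126063/517411; 188296/517411]
step 1: x' = x̄ + K·y = [3890683/517411, 2016161/517411, 361352/517411]
step 1: P' = (I − K·H)·P̄ = [45013112/517411 25541961/517411 -6375102/517411; 25541961/517411 15948846/517411 -5851479/517411; -6375102/517411 -5851479/517411 6081040/517411]

step 0: x' = [406/229, -399/229, 923/229], P' = [2961/229 1674/229 -403/229; 1674/229 2848/229 -3722/229; -403/229 -3722/229 7325/229]
step 1: x' = [3890683/517411, 2016161/517411, 361352/517411], P' = [45013112/517411 25541961/517411 -6375102/517411; 25541961/517411 15948846/517411 -5851479/517411; -6375102/517411 -5851479/517411 6081040/517411]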